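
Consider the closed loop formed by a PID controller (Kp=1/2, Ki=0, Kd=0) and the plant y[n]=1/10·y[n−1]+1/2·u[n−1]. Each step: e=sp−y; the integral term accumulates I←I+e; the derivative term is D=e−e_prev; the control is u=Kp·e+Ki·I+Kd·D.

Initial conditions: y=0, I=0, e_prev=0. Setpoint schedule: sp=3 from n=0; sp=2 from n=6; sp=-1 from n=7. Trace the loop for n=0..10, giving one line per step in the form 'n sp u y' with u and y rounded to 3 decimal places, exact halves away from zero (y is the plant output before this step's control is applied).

(exact arithmetic carried between steps; '≈' marks a value shown rounded to 6 d.p. or computed from one; I and e_prev carry over from the previous line; the table rounds u and y to 3 d.p., halves away from zero)
n=0: y=0, sp=3, e=sp−y=3; I=3, D=e−e_prev=3; u=1/2·3+0·3+0·3=1.5; next y=1/10·0+1/2·1.5=0.75
n=1: y=0.75, sp=3, e=sp−y=2.25; I=5.25, D=e−e_prev=-0.75; u=1/2·2.25+0·5.25+0·(-0.75)=1.125; next y=1/10·0.75+1/2·1.125=0.6375
n=2: y=0.6375, sp=3, e=sp−y=2.3625; I=7.6125, D=e−e_prev=0.1125; u=1/2·2.3625+0·7.6125+0·0.1125=1.18125; next y=1/10·0.6375+1/2·1.18125=0.654375
n=3: y=0.654375, sp=3, e=sp−y=2.345625; I=9.958125, D=e−e_prev=-0.016875; u=1/2·2.345625+0·9.958125+0·(-0.016875)≈1.172813; next y=1/10·0.654375+1/2·1.172813≈0.651844
n=4: y≈0.651844, sp=3, e=sp−y≈2.348156; I≈12.306281, D=e−e_prev≈0.002531; u=1/2·2.348156+0·12.306281+0·0.002531≈1.174078; next y=1/10·0.651844+1/2·1.174078≈0.652223
n=5: y≈0.652223, sp=3, e=sp−y≈2.347777; I≈14.654058, D=e−e_prev≈-0.000380; u=1/2·2.347777+0·14.654058+0·(-0.000380)≈1.173888; next y=1/10·0.652223+1/2·1.173888≈0.652166
n=6: y≈0.652166, sp=2, e=sp−y≈1.347834; I≈16.001891, D=e−e_prev≈-0.999943; u=1/2·1.347834+0·16.001891+0·(-0.999943)≈0.673917; next y=1/10·0.652166+1/2·0.673917≈0.402175
n=7: y≈0.402175, sp=-1, e=sp−y≈-1.402175; I≈14.599716, D=e−e_prev≈-2.750009; u=1/2·(-1.402175)+0·14.599716+0·(-2.750009)≈-0.701088; next y=1/10·0.402175+1/2·(-0.701088)≈-0.310326
n=8: y≈-0.310326, sp=-1, e=sp−y≈-0.689674; I≈13.910043, D=e−e_prev≈0.712501; u=1/2·(-0.689674)+0·13.910043+0·0.712501≈-0.344837; next y=1/10·(-0.310326)+1/2·(-0.344837)≈-0.203451
n=9: y≈-0.203451, sp=-1, e=sp−y≈-0.796549; I≈13.113494, D=e−e_prev≈-0.106875; u=1/2·(-0.796549)+0·13.113494+0·(-0.106875)≈-0.398274; next y=1/10·(-0.203451)+1/2·(-0.398274)≈-0.219482
n=10: y≈-0.219482, sp=-1, e=sp−y≈-0.780518; I≈12.332976, D=e−e_prev≈0.016031; u=1/2·(-0.780518)+0·12.332976+0·0.016031≈-0.390259; next y=1/10·(-0.219482)+1/2·(-0.390259)≈-0.217078

0 3 1.500 0.000
1 3 1.125 0.750
2 3 1.181 0.638
3 3 1.173 0.654
4 3 1.174 0.652
5 3 1.174 0.652
6 2 0.674 0.652
7 -1 -0.701 0.402
8 -1 -0.345 -0.310
9 -1 -0.398 -0.203
10 -1 -0.390 -0.219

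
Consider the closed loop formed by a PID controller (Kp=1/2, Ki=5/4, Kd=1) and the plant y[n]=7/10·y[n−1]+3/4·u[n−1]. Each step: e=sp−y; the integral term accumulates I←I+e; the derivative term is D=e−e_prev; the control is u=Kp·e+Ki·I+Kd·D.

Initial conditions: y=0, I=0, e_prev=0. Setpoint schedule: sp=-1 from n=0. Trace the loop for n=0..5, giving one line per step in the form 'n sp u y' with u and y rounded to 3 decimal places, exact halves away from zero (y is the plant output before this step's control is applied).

0 -1 -2.750 0.000
1 -1 2.672 -2.063
2 -1 -5.275 0.560
3 -1 6.739 -3.564
4 -1 -11.020 2.560
5 -1 15.494 -6.473

(exact arithmetic carried between steps; '≈' marks a value shown rounded to 6 d.p. or computed from one; I and e_prev carry over from the previous line; the table rounds u and y to 3 d.p., halves away from zero)
n=0: y=0, sp=-1, e=sp−y=-1; I=-1, D=e−e_prev=-1; u=1/2·(-1)+5/4·(-1)+1·(-1)=-2.75; next y=7/10·0+3/4·(-2.75)=-2.0625
n=1: y=-2.0625, sp=-1, e=sp−y=1.0625; I=0.0625, D=e−e_prev=2.0625; u=1/2·1.0625+5/4·0.0625+1·2.0625=2.671875; next y=7/10·(-2.0625)+3/4·2.671875≈0.560156
n=2: y≈0.560156, sp=-1, e=sp−y≈-1.560156; I≈-1.497656, D=e−e_prev≈-2.622656; u=1/2·(-1.560156)+5/4·(-1.497656)+1·(-2.622656)≈-5.274805; next y=7/10·0.560156+3/4·(-5.274805)≈-3.563994
n=3: y≈-3.563994, sp=-1, e=sp−y≈2.563994; I≈1.066338, D=e−e_prev≈4.124150; u=1/2·2.563994+5/4·1.066338+1·4.124150≈6.739070; next y=7/10·(-3.563994)+3/4·6.739070≈2.559506
n=4: y≈2.559506, sp=-1, e=sp−y≈-3.559506; I≈-2.493169, D=e−e_prev≈-6.123501; u=1/2·(-3.559506)+5/4·(-2.493169)+1·(-6.123501)≈-11.019715; next y=7/10·2.559506+3/4·(-11.019715)≈-6.473131
n=5: y≈-6.473131, sp=-1, e=sp−y≈5.473131; I≈2.979963, D=e−e_prev≈9.032638; u=1/2·5.473131+5/4·2.979963+1·9.032638≈15.494157; next y=7/10·(-6.473131)+3/4·15.494157≈7.089426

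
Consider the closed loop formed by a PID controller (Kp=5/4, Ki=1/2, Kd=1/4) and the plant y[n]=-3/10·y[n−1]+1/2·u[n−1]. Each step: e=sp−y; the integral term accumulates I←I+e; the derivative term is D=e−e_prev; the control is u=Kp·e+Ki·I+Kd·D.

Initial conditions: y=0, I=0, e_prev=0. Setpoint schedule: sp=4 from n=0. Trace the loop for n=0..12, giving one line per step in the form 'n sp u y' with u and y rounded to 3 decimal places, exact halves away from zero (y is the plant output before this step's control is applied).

0 4 8.000 0.000
1 4 1.000 4.000
2 4 11.400 -0.700
3 4 -0.645 5.910
4 4 16.064 -2.096
5 4 -4.402 8.660
6 4 22.876 -4.799
7 4 -11.443 12.878
8 4 33.462 -9.585
9 4 -23.744 19.607
10 4 50.472 -17.754
11 4 -44.623 30.562
12 4 78.259 -31.480

(exact arithmetic carried between steps; '≈' marks a value shown rounded to 6 d.p. or computed from one; I and e_prev carry over from the previous line; the table rounds u and y to 3 d.p., halves away from zero)
n=0: y=0, sp=4, e=sp−y=4; I=4, D=e−e_prev=4; u=5/4·4+1/2·4+1/4·4=8; next y=-3/10·0+1/2·8=4
n=1: y=4, sp=4, e=sp−y=0; I=4, D=e−e_prev=-4; u=5/4·0+1/2·4+1/4·(-4)=1; next y=-3/10·4+1/2·1=-0.7
n=2: y=-0.7, sp=4, e=sp−y=4.7; I=8.7, D=e−e_prev=4.7; u=5/4·4.7+1/2·8.7+1/4·4.7=11.4; next y=-3/10·(-0.7)+1/2·11.4=5.91
n=3: y=5.91, sp=4, e=sp−y=-1.91; I=6.79, D=e−e_prev=-6.61; u=5/4·(-1.91)+1/2·6.79+1/4·(-6.61)=-0.645; next y=-3/10·5.91+1/2·(-0.645)=-2.0955
n=4: y=-2.0955, sp=4, e=sp−y=6.0955; I=12.8855, D=e−e_prev=8.0055; u=5/4·6.0955+1/2·12.8855+1/4·8.0055=16.0635; next y=-3/10·(-2.0955)+1/2·16.0635=8.6604
n=5: y=8.6604, sp=4, e=sp−y=-4.6604; I=8.2251, D=e−e_prev=-10.7559; u=5/4·(-4.6604)+1/2·8.2251+1/4·(-10.7559)=-4.401925; next y=-3/10·8.6604+1/2·(-4.401925)≈-4.799083
n=6: y≈-4.799083, sp=4, e=sp−y≈8.799083; I≈17.024183, D=e−e_prev≈13.459483; u=5/4·8.799083+1/2·17.024183+1/4·13.459483≈22.875815; next y=-3/10·(-4.799083)+1/2·22.875815≈12.877632
n=7: y≈12.877632, sp=4, e=sp−y≈-8.877632; I≈8.146550, D=e−e_prev≈-17.676715; u=5/4·(-8.877632)+1/2·8.146550+1/4·(-17.676715)≈-11.442944; next y=-3/10·12.877632+1/2·(-11.442944)≈-9.584762
n=8: y≈-9.584762, sp=4, e=sp−y≈13.584762; I≈21.731312, D=e−e_prev≈22.462394; u=5/4·13.584762+1/2·21.731312+1/4·22.462394≈33.462206; next y=-3/10·(-9.584762)+1/2·33.462206≈19.606532
n=9: y≈19.606532, sp=4, e=sp−y≈-15.606532; I≈6.124780, D=e−e_prev≈-29.191293; u=5/4·(-15.606532)+1/2·6.124780+1/4·(-29.191293)≈-23.743598; next y=-3/10·19.606532+1/2·(-23.743598)≈-17.753758
n=10: y≈-17.753758, sp=4, e=sp−y≈21.753758; I≈27.878539, D=e−e_prev≈37.360290; u=5/4·21.753758+1/2·27.878539+1/4·37.360290≈50.471540; next y=-3/10·(-17.753758)+1/2·50.471540≈30.561897
n=11: y≈30.561897, sp=4, e=sp−y≈-26.561897; I≈1.316641, D=e−e_prev≈-48.315656; u=5/4·(-26.561897)+1/2·1.316641+1/4·(-48.315656)≈-44.622965; next y=-3/10·30.561897+1/2·(-44.622965)≈-31.480052
n=12: y≈-31.480052, sp=4, e=sp−y≈35.480052; I≈36.796693, D=e−e_prev≈62.041949; u=5/4·35.480052+1/2·36.796693+1/4·62.041949≈78.258899; next y=-3/10·(-31.480052)+1/2·78.258899≈48.573465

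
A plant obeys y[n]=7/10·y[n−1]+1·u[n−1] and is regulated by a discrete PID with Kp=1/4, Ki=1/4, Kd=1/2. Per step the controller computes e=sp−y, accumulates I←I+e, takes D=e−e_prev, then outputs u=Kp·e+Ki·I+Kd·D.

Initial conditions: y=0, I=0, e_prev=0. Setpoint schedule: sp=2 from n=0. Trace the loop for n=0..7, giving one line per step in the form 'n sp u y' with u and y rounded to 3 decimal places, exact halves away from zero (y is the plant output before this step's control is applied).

0 2 2.000 0.000
1 2 -0.500 2.000
2 2 1.600 0.900
3 2 -0.005 2.230
4 2 1.277 1.556
5 2 0.241 2.366
6 2 1.023 1.897
7 2 0.360 2.351

(exact arithmetic carried between steps; '≈' marks a value shown rounded to 6 d.p. or computed from one; I and e_prev carry over from the previous line; the table rounds u and y to 3 d.p., halves away from zero)
n=0: y=0, sp=2, e=sp−y=2; I=2, D=e−e_prev=2; u=1/4·2+1/4·2+1/2·2=2; next y=7/10·0+1·2=2
n=1: y=2, sp=2, e=sp−y=0; I=2, D=e−e_prev=-2; u=1/4·0+1/4·2+1/2·(-2)=-0.5; next y=7/10·2+1·(-0.5)=0.9
n=2: y=0.9, sp=2, e=sp−y=1.1; I=3.1, D=e−e_prev=1.1; u=1/4·1.1+1/4·3.1+1/2·1.1=1.6; next y=7/10·0.9+1·1.6=2.23
n=3: y=2.23, sp=2, e=sp−y=-0.23; I=2.87, D=e−e_prev=-1.33; u=1/4·(-0.23)+1/4·2.87+1/2·(-1.33)=-0.005; next y=7/10·2.23+1·(-0.005)=1.556
n=4: y=1.556, sp=2, e=sp−y=0.444; I=3.314, D=e−e_prev=0.674; u=1/4·0.444+1/4·3.314+1/2·0.674=1.2765; next y=7/10·1.556+1·1.2765=2.3657
n=5: y=2.3657, sp=2, e=sp−y=-0.3657; I=2.9483, D=e−e_prev=-0.8097; u=1/4·(-0.3657)+1/4·2.9483+1/2·(-0.8097)=0.2408; next y=7/10·2.3657+1·0.2408=1.89679
n=6: y=1.89679, sp=2, e=sp−y=0.10321; I=3.05151, D=e−e_prev=0.46891; u=1/4·0.10321+1/4·3.05151+1/2·0.46891=1.023135; next y=7/10·1.89679+1·1.023135=2.350888
n=7: y=2.350888, sp=2, e=sp−y=-0.350888; I=2.700622, D=e−e_prev=-0.454098; u=1/4·(-0.350888)+1/4·2.700622+1/2·(-0.454098)≈0.360385; next y=7/10·2.350888+1·0.360385≈2.006006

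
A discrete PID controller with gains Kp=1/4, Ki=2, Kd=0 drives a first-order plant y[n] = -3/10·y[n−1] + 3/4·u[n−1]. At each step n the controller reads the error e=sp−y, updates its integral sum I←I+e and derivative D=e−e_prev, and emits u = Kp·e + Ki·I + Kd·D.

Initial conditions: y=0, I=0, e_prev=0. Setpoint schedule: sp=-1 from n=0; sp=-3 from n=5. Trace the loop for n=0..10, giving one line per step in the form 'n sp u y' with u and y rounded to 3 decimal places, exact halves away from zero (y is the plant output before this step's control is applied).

(exact arithmetic carried between steps; '≈' marks a value shown rounded to 6 d.p. or computed from one; I and e_prev carry over from the previous line; the table rounds u and y to 3 d.p., halves away from zero)
n=0: y=0, sp=-1, e=sp−y=-1; I=-1, D=e−e_prev=-1; u=1/4·(-1)+2·(-1)+0·(-1)=-2.25; next y=-3/10·0+3/4·(-2.25)=-1.6875
n=1: y=-1.6875, sp=-1, e=sp−y=0.6875; I=-0.3125, D=e−e_prev=1.6875; u=1/4·0.6875+2·(-0.3125)+0·1.6875=-0.453125; next y=-3/10·(-1.6875)+3/4·(-0.453125)≈0.166406
n=2: y≈0.166406, sp=-1, e=sp−y≈-1.166406; I≈-1.478906, D=e−e_prev≈-1.853906; u=1/4·(-1.166406)+2·(-1.478906)+0·(-1.853906)≈-3.249414; next y=-3/10·0.166406+3/4·(-3.249414)≈-2.486982
n=3: y≈-2.486982, sp=-1, e=sp−y≈1.486982; I≈0.008076, D=e−e_prev≈2.653389; u=1/4·1.486982+2·0.008076+0·2.653389≈0.387898; next y=-3/10·(-2.486982)+3/4·0.387898≈1.037018
n=4: y≈1.037018, sp=-1, e=sp−y≈-2.037018; I≈-2.028942, D=e−e_prev≈-3.524001; u=1/4·(-2.037018)+2·(-2.028942)+0·(-3.524001)≈-4.567139; next y=-3/10·1.037018+3/4·(-4.567139)≈-3.736459
n=5: y≈-3.736459, sp=-3, e=sp−y≈0.736459; I≈-1.292483, D=e−e_prev≈2.773478; u=1/4·0.736459+2·(-1.292483)+0·2.773478≈-2.400850; next y=-3/10·(-3.736459)+3/4·(-2.400850)≈-0.679700
n=6: y≈-0.679700, sp=-3, e=sp−y≈-2.320300; I≈-3.612783, D=e−e_prev≈-3.056759; u=1/4·(-2.320300)+2·(-3.612783)+0·(-3.056759)≈-7.805640; next y=-3/10·(-0.679700)+3/4·(-7.805640)≈-5.650320
n=7: y≈-5.650320, sp=-3, e=sp−y≈2.650320; I≈-0.962462, D=e−e_prev≈4.970620; u=1/4·2.650320+2·(-0.962462)+0·4.970620≈-1.262345; next y=-3/10·(-5.650320)+3/4·(-1.262345)≈0.748337
n=8: y≈0.748337, sp=-3, e=sp−y≈-3.748337; I≈-4.710800, D=e−e_prev≈-6.398658; u=1/4·(-3.748337)+2·(-4.710800)+0·(-6.398658)≈-10.358684; next y=-3/10·0.748337+3/4·(-10.358684)≈-7.993514
n=9: y≈-7.993514, sp=-3, e=sp−y≈4.993514; I≈0.282714, D=e−e_prev≈8.741852; u=1/4·4.993514+2·0.282714+0·8.741852≈1.813808; next y=-3/10·(-7.993514)+3/4·1.813808≈3.758410
n=10: y≈3.758410, sp=-3, e=sp−y≈-6.758410; I≈-6.475695, D=e−e_prev≈-11.751924; u=1/4·(-6.758410)+2·(-6.475695)+0·(-11.751924)≈-14.640993; next y=-3/10·3.758410+3/4·(-14.640993)≈-12.108268

0 -1 -2.250 0.000
1 -1 -0.453 -1.688
2 -1 -3.249 0.166
3 -1 0.388 -2.487
4 -1 -4.567 1.037
5 -3 -2.401 -3.736
6 -3 -7.806 -0.680
7 -3 -1.262 -5.650
8 -3 -10.359 0.748
9 -3 1.814 -7.994
10 -3 -14.641 3.758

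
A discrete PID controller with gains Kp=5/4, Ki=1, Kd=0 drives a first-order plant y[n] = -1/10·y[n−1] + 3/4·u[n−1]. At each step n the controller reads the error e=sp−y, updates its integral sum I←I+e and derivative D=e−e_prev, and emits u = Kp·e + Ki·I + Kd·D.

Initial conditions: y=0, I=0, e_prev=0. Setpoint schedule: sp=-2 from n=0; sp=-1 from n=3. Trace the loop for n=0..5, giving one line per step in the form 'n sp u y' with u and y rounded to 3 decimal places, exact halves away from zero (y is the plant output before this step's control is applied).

0 -2 -4.500 0.000
1 -2 1.094 -3.375
2 -2 -7.730 1.158
3 -1 7.272 -5.913
4 -1 -14.722 6.045
5 -1 18.038 -11.646

(exact arithmetic carried between steps; '≈' marks a value shown rounded to 6 d.p. or computed from one; I and e_prev carry over from the previous line; the table rounds u and y to 3 d.p., halves away from zero)
n=0: y=0, sp=-2, e=sp−y=-2; I=-2, D=e−e_prev=-2; u=5/4·(-2)+1·(-2)+0·(-2)=-4.5; next y=-1/10·0+3/4·(-4.5)=-3.375
n=1: y=-3.375, sp=-2, e=sp−y=1.375; I=-0.625, D=e−e_prev=3.375; u=5/4·1.375+1·(-0.625)+0·3.375=1.09375; next y=-1/10·(-3.375)+3/4·1.09375≈1.157813
n=2: y≈1.157813, sp=-2, e=sp−y≈-3.157813; I≈-3.782813, D=e−e_prev≈-4.532813; u=5/4·(-3.157813)+1·(-3.782813)+0·(-4.532813)≈-7.730078; next y=-1/10·1.157813+3/4·(-7.730078)≈-5.913340
n=3: y≈-5.913340, sp=-1, e=sp−y≈4.913340; I≈1.130527, D=e−e_prev≈8.071152; u=5/4·4.913340+1·1.130527+0·8.071152≈7.272202; next y=-1/10·(-5.913340)+3/4·7.272202≈6.045486
n=4: y≈6.045486, sp=-1, e=sp−y≈-7.045486; I≈-5.914958, D=e−e_prev≈-11.958825; u=5/4·(-7.045486)+1·(-5.914958)+0·(-11.958825)≈-14.721815; next y=-1/10·6.045486+3/4·(-14.721815)≈-11.645910
n=5: y≈-11.645910, sp=-1, e=sp−y≈10.645910; I≈4.730952, D=e−e_prev≈17.691396; u=5/4·10.645910+1·4.730952+0·17.691396≈18.038339; next y=-1/10·(-11.645910)+3/4·18.038339≈14.693345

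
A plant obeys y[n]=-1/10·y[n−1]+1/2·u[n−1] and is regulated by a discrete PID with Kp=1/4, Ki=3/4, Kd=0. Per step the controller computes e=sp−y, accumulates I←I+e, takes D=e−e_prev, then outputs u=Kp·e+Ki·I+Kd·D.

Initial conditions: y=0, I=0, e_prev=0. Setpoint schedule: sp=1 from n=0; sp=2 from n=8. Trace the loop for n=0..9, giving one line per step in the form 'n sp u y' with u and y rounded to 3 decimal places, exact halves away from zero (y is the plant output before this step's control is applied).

(exact arithmetic carried between steps; '≈' marks a value shown rounded to 6 d.p. or computed from one; I and e_prev carry over from the previous line; the table rounds u and y to 3 d.p., halves away from zero)
n=0: y=0, sp=1, e=sp−y=1; I=1, D=e−e_prev=1; u=1/4·1+3/4·1+0·1=1; next y=-1/10·0+1/2·1=0.5
n=1: y=0.5, sp=1, e=sp−y=0.5; I=1.5, D=e−e_prev=-0.5; u=1/4·0.5+3/4·1.5+0·(-0.5)=1.25; next y=-1/10·0.5+1/2·1.25=0.575
n=2: y=0.575, sp=1, e=sp−y=0.425; I=1.925, D=e−e_prev=-0.075; u=1/4·0.425+3/4·1.925+0·(-0.075)=1.55; next y=-1/10·0.575+1/2·1.55=0.7175
n=3: y=0.7175, sp=1, e=sp−y=0.2825; I=2.2075, D=e−e_prev=-0.1425; u=1/4·0.2825+3/4·2.2075+0·(-0.1425)=1.72625; next y=-1/10·0.7175+1/2·1.72625=0.791375
n=4: y=0.791375, sp=1, e=sp−y=0.208625; I=2.416125, D=e−e_prev=-0.073875; u=1/4·0.208625+3/4·2.416125+0·(-0.073875)=1.86425; next y=-1/10·0.791375+1/2·1.86425≈0.852988
n=5: y≈0.852988, sp=1, e=sp−y≈0.147013; I≈2.563138, D=e−e_prev≈-0.061613; u=1/4·0.147013+3/4·2.563138+0·(-0.061613)≈1.959106; next y=-1/10·0.852988+1/2·1.959106≈0.894254
n=6: y≈0.894254, sp=1, e=sp−y≈0.105746; I≈2.668883, D=e−e_prev≈-0.041267; u=1/4·0.105746+3/4·2.668883+0·(-0.041267)≈2.028099; next y=-1/10·0.894254+1/2·2.028099≈0.924624
n=7: y≈0.924624, sp=1, e=sp−y≈0.075376; I≈2.744259, D=e−e_prev≈-0.030370; u=1/4·0.075376+3/4·2.744259+0·(-0.030370)≈2.077038; next y=-1/10·0.924624+1/2·2.077038≈0.946057
n=8: y≈0.946057, sp=2, e=sp−y≈1.053943; I≈3.798202, D=e−e_prev≈0.978567; u=1/4·1.053943+3/4·3.798202+0·0.978567≈3.112138; next y=-1/10·0.946057+1/2·3.112138≈1.461463
n=9: y≈1.461463, sp=2, e=sp−y≈0.538537; I≈4.336739, D=e−e_prev≈-0.515406; u=1/4·0.538537+3/4·4.336739+0·(-0.515406)≈3.387189; next y=-1/10·1.461463+1/2·3.387189≈1.547448

0 1 1.000 0.000
1 1 1.250 0.500
2 1 1.550 0.575
3 1 1.726 0.718
4 1 1.864 0.791
5 1 1.959 0.853
6 1 2.028 0.894
7 1 2.077 0.925
8 2 3.112 0.946
9 2 3.387 1.461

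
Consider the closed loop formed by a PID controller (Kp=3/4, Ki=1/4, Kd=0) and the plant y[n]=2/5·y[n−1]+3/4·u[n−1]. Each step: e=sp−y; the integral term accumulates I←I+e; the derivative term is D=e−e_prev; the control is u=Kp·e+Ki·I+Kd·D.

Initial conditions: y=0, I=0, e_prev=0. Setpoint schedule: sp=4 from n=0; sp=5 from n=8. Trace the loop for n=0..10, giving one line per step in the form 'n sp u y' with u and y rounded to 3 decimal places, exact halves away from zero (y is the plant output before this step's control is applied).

(exact arithmetic carried between steps; '≈' marks a value shown rounded to 6 d.p. or computed from one; I and e_prev carry over from the previous line; the table rounds u and y to 3 d.p., halves away from zero)
n=0: y=0, sp=4, e=sp−y=4; I=4, D=e−e_prev=4; u=3/4·4+1/4·4+0·4=4; next y=2/5·0+3/4·4=3
n=1: y=3, sp=4, e=sp−y=1; I=5, D=e−e_prev=-3; u=3/4·1+1/4·5+0·(-3)=2; next y=2/5·3+3/4·2=2.7
n=2: y=2.7, sp=4, e=sp−y=1.3; I=6.3, D=e−e_prev=0.3; u=3/4·1.3+1/4·6.3+0·0.3=2.55; next y=2/5·2.7+3/4·2.55=2.9925
n=3: y=2.9925, sp=4, e=sp−y=1.0075; I=7.3075, D=e−e_prev=-0.2925; u=3/4·1.0075+1/4·7.3075+0·(-0.2925)=2.5825; next y=2/5·2.9925+3/4·2.5825=3.133875
n=4: y=3.133875, sp=4, e=sp−y=0.866125; I=8.173625, D=e−e_prev=-0.141375; u=3/4·0.866125+1/4·8.173625+0·(-0.141375)=2.693; next y=2/5·3.133875+3/4·2.693=3.2733
n=5: y=3.2733, sp=4, e=sp−y=0.7267; I=8.900325, D=e−e_prev=-0.139425; u=3/4·0.7267+1/4·8.900325+0·(-0.139425)≈2.770106; next y=2/5·3.2733+3/4·2.770106≈3.386900
n=6: y≈3.386900, sp=4, e=sp−y≈0.613100; I≈9.513425, D=e−e_prev≈-0.113600; u=3/4·0.613100+1/4·9.513425+0·(-0.113600)≈2.838182; next y=2/5·3.386900+3/4·2.838182≈3.483396
n=7: y≈3.483396, sp=4, e=sp−y≈0.516604; I≈10.030029, D=e−e_prev≈-0.096496; u=3/4·0.516604+1/4·10.030029+0·(-0.096496)≈2.894960; next y=2/5·3.483396+3/4·2.894960≈3.564579
n=8: y≈3.564579, sp=5, e=sp−y≈1.435421; I≈11.465451, D=e−e_prev≈0.918817; u=3/4·1.435421+1/4·11.465451+0·0.918817≈3.942929; next y=2/5·3.564579+3/4·3.942929≈4.383028
n=9: y≈4.383028, sp=5, e=sp−y≈0.616972; I≈12.082423, D=e−e_prev≈-0.818449; u=3/4·0.616972+1/4·12.082423+0·(-0.818449)≈3.483335; next y=2/5·4.383028+3/4·3.483335≈4.365712
n=10: y≈4.365712, sp=5, e=sp−y≈0.634288; I≈12.716710, D=e−e_prev≈0.017316; u=3/4·0.634288+1/4·12.716710+0·0.017316≈3.654893; next y=2/5·4.365712+3/4·3.654893≈4.487455

0 4 4.000 0.000
1 4 2.000 3.000
2 4 2.550 2.700
3 4 2.583 2.993
4 4 2.693 3.134
5 4 2.770 3.273
6 4 2.838 3.387
7 4 2.895 3.483
8 5 3.943 3.565
9 5 3.483 4.383
10 5 3.655 4.366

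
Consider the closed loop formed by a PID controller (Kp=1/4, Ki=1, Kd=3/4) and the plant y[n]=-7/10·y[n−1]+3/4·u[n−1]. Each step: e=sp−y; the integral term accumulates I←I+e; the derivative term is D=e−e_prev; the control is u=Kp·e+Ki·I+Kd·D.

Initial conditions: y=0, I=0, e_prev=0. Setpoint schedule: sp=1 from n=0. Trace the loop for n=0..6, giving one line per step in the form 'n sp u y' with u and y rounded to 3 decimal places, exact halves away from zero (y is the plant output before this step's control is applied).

(exact arithmetic carried between steps; '≈' marks a value shown rounded to 6 d.p. or computed from one; I and e_prev carry over from the previous line; the table rounds u and y to 3 d.p., halves away from zero)
n=0: y=0, sp=1, e=sp−y=1; I=1, D=e−e_prev=1; u=1/4·1+1·1+3/4·1=2; next y=-7/10·0+3/4·2=1.5
n=1: y=1.5, sp=1, e=sp−y=-0.5; I=0.5, D=e−e_prev=-1.5; u=1/4·(-0.5)+1·0.5+3/4·(-1.5)=-0.75; next y=-7/10·1.5+3/4·(-0.75)=-1.6125
n=2: y=-1.6125, sp=1, e=sp−y=2.6125; I=3.1125, D=e−e_prev=3.1125; u=1/4·2.6125+1·3.1125+3/4·3.1125=6.1; next y=-7/10·(-1.6125)+3/4·6.1=5.70375
n=3: y=5.70375, sp=1, e=sp−y=-4.70375; I=-1.59125, D=e−e_prev=-7.31625; u=1/4·(-4.70375)+1·(-1.59125)+3/4·(-7.31625)=-8.254375; next y=-7/10·5.70375+3/4·(-8.254375)≈-10.183406
n=4: y≈-10.183406, sp=1, e=sp−y≈11.183406; I≈9.592156, D=e−e_prev≈15.887156; u=1/4·11.183406+1·9.592156+3/4·15.887156≈24.303375; next y=-7/10·(-10.183406)+3/4·24.303375≈25.355916
n=5: y≈25.355916, sp=1, e=sp−y≈-24.355916; I≈-14.763759, D=e−e_prev≈-35.539322; u=1/4·(-24.355916)+1·(-14.763759)+3/4·(-35.539322)≈-47.507230; next y=-7/10·25.355916+3/4·(-47.507230)≈-53.379563
n=6: y≈-53.379563, sp=1, e=sp−y≈54.379563; I≈39.615804, D=e−e_prev≈78.735479; u=1/4·54.379563+1·39.615804+3/4·78.735479≈112.262304; next y=-7/10·(-53.379563)+3/4·112.262304≈121.562422

0 1 2.000 0.000
1 1 -0.750 1.500
2 1 6.100 -1.613
3 1 -8.254 5.704
4 1 24.303 -10.183
5 1 -47.507 25.356
6 1 112.262 -53.380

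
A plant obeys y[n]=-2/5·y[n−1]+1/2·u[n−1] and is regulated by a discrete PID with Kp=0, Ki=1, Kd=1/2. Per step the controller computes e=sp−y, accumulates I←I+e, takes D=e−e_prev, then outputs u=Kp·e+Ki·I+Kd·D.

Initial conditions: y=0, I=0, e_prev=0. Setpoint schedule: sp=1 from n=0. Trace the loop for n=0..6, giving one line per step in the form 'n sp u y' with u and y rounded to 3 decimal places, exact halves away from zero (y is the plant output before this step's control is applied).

(exact arithmetic carried between steps; '≈' marks a value shown rounded to 6 d.p. or computed from one; I and e_prev carry over from the previous line; the table rounds u and y to 3 d.p., halves away from zero)
n=0: y=0, sp=1, e=sp−y=1; I=1, D=e−e_prev=1; u=0·1+1·1+1/2·1=1.5; next y=-2/5·0+1/2·1.5=0.75
n=1: y=0.75, sp=1, e=sp−y=0.25; I=1.25, D=e−e_prev=-0.75; u=0·0.25+1·1.25+1/2·(-0.75)=0.875; next y=-2/5·0.75+1/2·0.875=0.1375
n=2: y=0.1375, sp=1, e=sp−y=0.8625; I=2.1125, D=e−e_prev=0.6125; u=0·0.8625+1·2.1125+1/2·0.6125=2.41875; next y=-2/5·0.1375+1/2·2.41875=1.154375
n=3: y=1.154375, sp=1, e=sp−y=-0.154375; I=1.958125, D=e−e_prev=-1.016875; u=0·(-0.154375)+1·1.958125+1/2·(-1.016875)≈1.449688; next y=-2/5·1.154375+1/2·1.449688≈0.263094
n=4: y≈0.263094, sp=1, e=sp−y≈0.736906; I≈2.695031, D=e−e_prev≈0.891281; u=0·0.736906+1·2.695031+1/2·0.891281≈3.140672; next y=-2/5·0.263094+1/2·3.140672≈1.465098
n=5: y≈1.465098, sp=1, e=sp−y≈-0.465098; I≈2.229933, D=e−e_prev≈-1.202005; u=0·(-0.465098)+1·2.229933+1/2·(-1.202005)≈1.628930; next y=-2/5·1.465098+1/2·1.628930≈0.228426
n=6: y≈0.228426, sp=1, e=sp−y≈0.771574; I≈3.001507, D=e−e_prev≈1.236673; u=0·0.771574+1·3.001507+1/2·1.236673≈3.619843; next y=-2/5·0.228426+1/2·3.619843≈1.718551

0 1 1.500 0.000
1 1 0.875 0.750
2 1 2.419 0.138
3 1 1.450 1.154
4 1 3.141 0.263
5 1 1.629 1.465
6 1 3.620 0.228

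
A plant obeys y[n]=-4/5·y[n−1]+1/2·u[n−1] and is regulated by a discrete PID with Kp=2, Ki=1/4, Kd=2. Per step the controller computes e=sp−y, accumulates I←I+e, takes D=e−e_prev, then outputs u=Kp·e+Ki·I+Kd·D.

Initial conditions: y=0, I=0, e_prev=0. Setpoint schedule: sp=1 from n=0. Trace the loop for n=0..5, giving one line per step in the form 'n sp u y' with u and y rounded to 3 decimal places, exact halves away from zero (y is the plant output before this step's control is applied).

(exact arithmetic carried between steps; '≈' marks a value shown rounded to 6 d.p. or computed from one; I and e_prev carry over from the previous line; the table rounds u and y to 3 d.p., halves away from zero)
n=0: y=0, sp=1, e=sp−y=1; I=1, D=e−e_prev=1; u=2·1+1/4·1+2·1=4.25; next y=-4/5·0+1/2·4.25=2.125
n=1: y=2.125, sp=1, e=sp−y=-1.125; I=-0.125, D=e−e_prev=-2.125; u=2·(-1.125)+1/4·(-0.125)+2·(-2.125)=-6.53125; next y=-4/5·2.125+1/2·(-6.53125)=-4.965625
n=2: y=-4.965625, sp=1, e=sp−y=5.965625; I=5.840625, D=e−e_prev=7.090625; u=2·5.965625+1/4·5.840625+2·7.090625≈27.572656; next y=-4/5·(-4.965625)+1/2·27.572656≈17.758828
n=3: y≈17.758828, sp=1, e=sp−y≈-16.758828; I≈-10.918203, D=e−e_prev≈-22.724453; u=2·(-16.758828)+1/4·(-10.918203)+2·(-22.724453)≈-81.696113; next y=-4/5·17.758828+1/2·(-81.696113)≈-55.055119
n=4: y≈-55.055119, sp=1, e=sp−y≈56.055119; I≈45.136916, D=e−e_prev≈72.813947; u=2·56.055119+1/4·45.136916+2·72.813947≈269.022362; next y=-4/5·(-55.055119)+1/2·269.022362≈178.555276
n=5: y≈178.555276, sp=1, e=sp−y≈-177.555276; I≈-132.418360, D=e−e_prev≈-233.610395; u=2·(-177.555276)+1/4·(-132.418360)+2·(-233.610395)≈-855.435933; next y=-4/5·178.555276+1/2·(-855.435933)≈-570.562188

0 1 4.250 0.000
1 1 -6.531 2.125
2 1 27.573 -4.966
3 1 -81.696 17.759
4 1 269.022 -55.055
5 1 -855.436 178.555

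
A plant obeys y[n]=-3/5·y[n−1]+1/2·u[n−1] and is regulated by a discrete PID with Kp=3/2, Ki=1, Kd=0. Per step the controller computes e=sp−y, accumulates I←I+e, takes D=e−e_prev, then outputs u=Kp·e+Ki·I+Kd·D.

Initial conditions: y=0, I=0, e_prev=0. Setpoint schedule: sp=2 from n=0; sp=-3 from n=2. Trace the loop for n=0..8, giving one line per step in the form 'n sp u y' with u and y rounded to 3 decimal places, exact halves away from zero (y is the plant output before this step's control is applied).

(exact arithmetic carried between steps; '≈' marks a value shown rounded to 6 d.p. or computed from one; I and e_prev carry over from the previous line; the table rounds u and y to 3 d.p., halves away from zero)
n=0: y=0, sp=2, e=sp−y=2; I=2, D=e−e_prev=2; u=3/2·2+1·2+0·2=5; next y=-3/5·0+1/2·5=2.5
n=1: y=2.5, sp=2, e=sp−y=-0.5; I=1.5, D=e−e_prev=-2.5; u=3/2·(-0.5)+1·1.5+0·(-2.5)=0.75; next y=-3/5·2.5+1/2·0.75=-1.125
n=2: y=-1.125, sp=-3, e=sp−y=-1.875; I=-0.375, D=e−e_prev=-1.375; u=3/2·(-1.875)+1·(-0.375)+0·(-1.375)=-3.1875; next y=-3/5·(-1.125)+1/2·(-3.1875)=-0.91875
n=3: y=-0.91875, sp=-3, e=sp−y=-2.08125; I=-2.45625, D=e−e_prev=-0.20625; u=3/2·(-2.08125)+1·(-2.45625)+0·(-0.20625)=-5.578125; next y=-3/5·(-0.91875)+1/2·(-5.578125)≈-2.237813
n=4: y≈-2.237813, sp=-3, e=sp−y≈-0.762188; I≈-3.218438, D=e−e_prev≈1.319063; u=3/2·(-0.762188)+1·(-3.218438)+0·1.319063≈-4.361719; next y=-3/5·(-2.237813)+1/2·(-4.361719)≈-0.838172
n=5: y≈-0.838172, sp=-3, e=sp−y≈-2.161828; I≈-5.380266, D=e−e_prev≈-1.399641; u=3/2·(-2.161828)+1·(-5.380266)+0·(-1.399641)≈-8.623008; next y=-3/5·(-0.838172)+1/2·(-8.623008)≈-3.808601
n=6: y≈-3.808601, sp=-3, e=sp−y≈0.808601; I≈-4.571665, D=e−e_prev≈2.970429; u=3/2·0.808601+1·(-4.571665)+0·2.970429≈-3.358764; next y=-3/5·(-3.808601)+1/2·(-3.358764)≈0.605779
n=7: y≈0.605779, sp=-3, e=sp−y≈-3.605779; I≈-8.177443, D=e−e_prev≈-4.414379; u=3/2·(-3.605779)+1·(-8.177443)+0·(-4.414379)≈-13.586111; next y=-3/5·0.605779+1/2·(-13.586111)≈-7.156523
n=8: y≈-7.156523, sp=-3, e=sp−y≈4.156523; I≈-4.020921, D=e−e_prev≈7.762302; u=3/2·4.156523+1·(-4.020921)+0·7.762302≈2.213864; next y=-3/5·(-7.156523)+1/2·2.213864≈5.400846

0 2 5.000 0.000
1 2 0.750 2.500
2 -3 -3.188 -1.125
3 -3 -5.578 -0.919
4 -3 -4.362 -2.238
5 -3 -8.623 -0.838
6 -3 -3.359 -3.809
7 -3 -13.586 0.606
8 -3 2.214 -7.157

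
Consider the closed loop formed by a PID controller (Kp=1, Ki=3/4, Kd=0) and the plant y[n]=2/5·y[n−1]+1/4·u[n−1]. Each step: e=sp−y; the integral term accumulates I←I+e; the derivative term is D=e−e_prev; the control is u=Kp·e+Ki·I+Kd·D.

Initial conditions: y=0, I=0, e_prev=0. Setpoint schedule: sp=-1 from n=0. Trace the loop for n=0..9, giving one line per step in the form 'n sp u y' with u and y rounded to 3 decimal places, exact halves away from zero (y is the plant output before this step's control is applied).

(exact arithmetic carried between steps; '≈' marks a value shown rounded to 6 d.p. or computed from one; I and e_prev carry over from the previous line; the table rounds u and y to 3 d.p., halves away from zero)
n=0: y=0, sp=-1, e=sp−y=-1; I=-1, D=e−e_prev=-1; u=1·(-1)+3/4·(-1)+0·(-1)=-1.75; next y=2/5·0+1/4·(-1.75)=-0.4375
n=1: y=-0.4375, sp=-1, e=sp−y=-0.5625; I=-1.5625, D=e−e_prev=0.4375; u=1·(-0.5625)+3/4·(-1.5625)+0·0.4375=-1.734375; next y=2/5·(-0.4375)+1/4·(-1.734375)≈-0.608594
n=2: y≈-0.608594, sp=-1, e=sp−y≈-0.391406; I≈-1.953906, D=e−e_prev≈0.171094; u=1·(-0.391406)+3/4·(-1.953906)+0·0.171094≈-1.856836; next y=2/5·(-0.608594)+1/4·(-1.856836)≈-0.707646
n=3: y≈-0.707646, sp=-1, e=sp−y≈-0.292354; I≈-2.246260, D=e−e_prev≈0.099053; u=1·(-0.292354)+3/4·(-2.246260)+0·0.099053≈-1.977048; next y=2/5·(-0.707646)+1/4·(-1.977048)≈-0.777321
n=4: y≈-0.777321, sp=-1, e=sp−y≈-0.222679; I≈-2.468939, D=e−e_prev≈0.069674; u=1·(-0.222679)+3/4·(-2.468939)+0·0.069674≈-2.074384; next y=2/5·(-0.777321)+1/4·(-2.074384)≈-0.829524
n=5: y≈-0.829524, sp=-1, e=sp−y≈-0.170476; I≈-2.639415, D=e−e_prev≈0.052204; u=1·(-0.170476)+3/4·(-2.639415)+0·0.052204≈-2.150037; next y=2/5·(-0.829524)+1/4·(-2.150037)≈-0.869319
n=6: y≈-0.869319, sp=-1, e=sp−y≈-0.130681; I≈-2.770096, D=e−e_prev≈0.039795; u=1·(-0.130681)+3/4·(-2.770096)+0·0.039795≈-2.208253; next y=2/5·(-0.869319)+1/4·(-2.208253)≈-0.899791
n=7: y≈-0.899791, sp=-1, e=sp−y≈-0.100209; I≈-2.870305, D=e−e_prev≈0.030472; u=1·(-0.100209)+3/4·(-2.870305)+0·0.030472≈-2.252938; next y=2/5·(-0.899791)+1/4·(-2.252938)≈-0.923151
n=8: y≈-0.923151, sp=-1, e=sp−y≈-0.076849; I≈-2.947154, D=e−e_prev≈0.023360; u=1·(-0.076849)+3/4·(-2.947154)+0·0.023360≈-2.287215; next y=2/5·(-0.923151)+1/4·(-2.287215)≈-0.941064
n=9: y≈-0.941064, sp=-1, e=sp−y≈-0.058936; I≈-3.006090, D=e−e_prev≈0.017913; u=1·(-0.058936)+3/4·(-3.006090)+0·0.017913≈-2.313504; next y=2/5·(-0.941064)+1/4·(-2.313504)≈-0.954802

0 -1 -1.750 0.000
1 -1 -1.734 -0.438
2 -1 -1.857 -0.609
3 -1 -1.977 -0.708
4 -1 -2.074 -0.777
5 -1 -2.150 -0.830
6 -1 -2.208 -0.869
7 -1 -2.253 -0.900
8 -1 -2.287 -0.923
9 -1 -2.314 -0.941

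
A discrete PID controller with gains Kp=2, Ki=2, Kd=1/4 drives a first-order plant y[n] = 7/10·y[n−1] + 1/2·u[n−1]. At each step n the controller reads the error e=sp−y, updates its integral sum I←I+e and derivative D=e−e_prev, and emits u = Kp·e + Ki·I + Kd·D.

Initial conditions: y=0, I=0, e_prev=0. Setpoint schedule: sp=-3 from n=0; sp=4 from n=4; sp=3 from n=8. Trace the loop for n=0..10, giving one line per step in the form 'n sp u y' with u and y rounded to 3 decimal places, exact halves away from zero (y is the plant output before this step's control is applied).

0 -3 -12.750 0.000
1 -3 9.094 -6.375
2 -3 -13.202 0.084
3 -3 10.406 -6.542
4 4 15.129 0.624
5 4 -9.431 8.001
6 4 14.654 0.885
7 4 -10.906 7.946
8 3 12.023 0.109
9 3 -9.315 6.088
10 3 13.560 -0.396

(exact arithmetic carried between steps; '≈' marks a value shown rounded to 6 d.p. or computed from one; I and e_prev carry over from the previous line; the table rounds u and y to 3 d.p., halves away from zero)
n=0: y=0, sp=-3, e=sp−y=-3; I=-3, D=e−e_prev=-3; u=2·(-3)+2·(-3)+1/4·(-3)=-12.75; next y=7/10·0+1/2·(-12.75)=-6.375
n=1: y=-6.375, sp=-3, e=sp−y=3.375; I=0.375, D=e−e_prev=6.375; u=2·3.375+2·0.375+1/4·6.375=9.09375; next y=7/10·(-6.375)+1/2·9.09375=0.084375
n=2: y=0.084375, sp=-3, e=sp−y=-3.084375; I=-2.709375, D=e−e_prev=-6.459375; u=2·(-3.084375)+2·(-2.709375)+1/4·(-6.459375)≈-13.202344; next y=7/10·0.084375+1/2·(-13.202344)≈-6.542109
n=3: y≈-6.542109, sp=-3, e=sp−y≈3.542109; I≈0.832734, D=e−e_prev≈6.626484; u=2·3.542109+2·0.832734+1/4·6.626484≈10.406309; next y=7/10·(-6.542109)+1/2·10.406309≈0.623678
n=4: y≈0.623678, sp=4, e=sp−y≈3.376322; I≈4.209057, D=e−e_prev≈-0.165787; u=2·3.376322+2·4.209057+1/4·(-0.165787)≈15.129311; next y=7/10·0.623678+1/2·15.129311≈8.001230
n=5: y≈8.001230, sp=4, e=sp−y≈-4.001230; I≈0.207827, D=e−e_prev≈-7.377552; u=2·(-4.001230)+2·0.207827+1/4·(-7.377552)≈-9.431194; next y=7/10·8.001230+1/2·(-9.431194)≈0.885264
n=6: y≈0.885264, sp=4, e=sp−y≈3.114736; I≈3.322563, D=e−e_prev≈7.115966; u=2·3.114736+2·3.322563+1/4·7.115966≈14.653590; next y=7/10·0.885264+1/2·14.653590≈7.946480
n=7: y≈7.946480, sp=4, e=sp−y≈-3.946480; I≈-0.623917, D=e−e_prev≈-7.061216; u=2·(-3.946480)+2·(-0.623917)+1/4·(-7.061216)≈-10.906097; next y=7/10·7.946480+1/2·(-10.906097)≈0.109487
n=8: y≈0.109487, sp=3, e=sp−y≈2.890513; I≈2.266596, D=e−e_prev≈6.836992; u=2·2.890513+2·2.266596+1/4·6.836992≈12.023465; next y=7/10·0.109487+1/2·12.023465≈6.088374
n=9: y≈6.088374, sp=3, e=sp−y≈-3.088374; I≈-0.821778, D=e−e_prev≈-5.978886; u=2·(-3.088374)+2·(-0.821778)+1/4·(-5.978886)≈-9.315025; next y=7/10·6.088374+1/2·(-9.315025)≈-0.395651
n=10: y≈-0.395651, sp=3, e=sp−y≈3.395651; I≈2.573873, D=e−e_prev≈6.484024; u=2·3.395651+2·2.573873+1/4·6.484024≈13.560053; next y=7/10·(-0.395651)+1/2·13.560053≈6.503071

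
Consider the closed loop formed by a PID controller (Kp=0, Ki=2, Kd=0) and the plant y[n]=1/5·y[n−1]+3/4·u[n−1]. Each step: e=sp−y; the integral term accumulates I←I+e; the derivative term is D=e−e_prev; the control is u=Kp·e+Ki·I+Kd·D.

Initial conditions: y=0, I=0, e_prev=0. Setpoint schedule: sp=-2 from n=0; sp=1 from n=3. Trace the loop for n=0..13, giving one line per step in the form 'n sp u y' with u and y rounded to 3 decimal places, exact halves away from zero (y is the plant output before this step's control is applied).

(exact arithmetic carried between steps; '≈' marks a value shown rounded to 6 d.p. or computed from one; I and e_prev carry over from the previous line; the table rounds u and y to 3 d.p., halves away from zero)
n=0: y=0, sp=-2, e=sp−y=-2; I=-2, D=e−e_prev=-2; u=0·(-2)+2·(-2)+0·(-2)=-4; next y=1/5·0+3/4·(-4)=-3
n=1: y=-3, sp=-2, e=sp−y=1; I=-1, D=e−e_prev=3; u=0·1+2·(-1)+0·3=-2; next y=1/5·(-3)+3/4·(-2)=-2.1
n=2: y=-2.1, sp=-2, e=sp−y=0.1; I=-0.9, D=e−e_prev=-0.9; u=0·0.1+2·(-0.9)+0·(-0.9)=-1.8; next y=1/5·(-2.1)+3/4·(-1.8)=-1.77
n=3: y=-1.77, sp=1, e=sp−y=2.77; I=1.87, D=e−e_prev=2.67; u=0·2.77+2·1.87+0·2.67=3.74; next y=1/5·(-1.77)+3/4·3.74=2.451
n=4: y=2.451, sp=1, e=sp−y=-1.451; I=0.419, D=e−e_prev=-4.221; u=0·(-1.451)+2·0.419+0·(-4.221)=0.838; next y=1/5·2.451+3/4·0.838=1.1187
n=5: y=1.1187, sp=1, e=sp−y=-0.1187; I=0.3003, D=e−e_prev=1.3323; u=0·(-0.1187)+2·0.3003+0·1.3323=0.6006; next y=1/5·1.1187+3/4·0.6006=0.67419
n=6: y=0.67419, sp=1, e=sp−y=0.32581; I=0.62611, D=e−e_prev=0.44451; u=0·0.32581+2·0.62611+0·0.44451=1.25222; next y=1/5·0.67419+3/4·1.25222=1.074003
n=7: y=1.074003, sp=1, e=sp−y=-0.074003; I=0.552107, D=e−e_prev=-0.399813; u=0·(-0.074003)+2·0.552107+0·(-0.399813)=1.104214; next y=1/5·1.074003+3/4·1.104214≈1.042961
n=8: y≈1.042961, sp=1, e=sp−y≈-0.042961; I≈0.509146, D=e−e_prev≈0.031042; u=0·(-0.042961)+2·0.509146+0·0.031042≈1.018292; next y=1/5·1.042961+3/4·1.018292≈0.972311
n=9: y≈0.972311, sp=1, e=sp−y≈0.027689; I≈0.536835, D=e−e_prev≈0.070650; u=0·0.027689+2·0.536835+0·0.070650≈1.073670; next y=1/5·0.972311+3/4·1.073670≈0.999714
n=10: y≈0.999714, sp=1, e=sp−y≈0.000286; I≈0.537120, D=e−e_prev≈-0.027403; u=0·0.000286+2·0.537120+0·(-0.027403)≈1.074241; next y=1/5·0.999714+3/4·1.074241≈1.005623
n=11: y≈1.005623, sp=1, e=sp−y≈-0.005623; I≈0.531497, D=e−e_prev≈-0.005909; u=0·(-0.005623)+2·0.531497+0·(-0.005909)≈1.062994; next y=1/5·1.005623+3/4·1.062994≈0.998370
n=12: y≈0.998370, sp=1, e=sp−y≈0.001630; I≈0.533127, D=e−e_prev≈0.007253; u=0·0.001630+2·0.533127+0·0.007253≈1.066254; next y=1/5·0.998370+3/4·1.066254≈0.999364
n=13: y≈0.999364, sp=1, e=sp−y≈0.000636; I≈0.533763, D=e−e_prev≈-0.000994; u=0·0.000636+2·0.533763+0·(-0.000994)≈1.067525; next y=1/5·0.999364+3/4·1.067525≈1.000517

0 -2 -4.000 0.000
1 -2 -2.000 -3.000
2 -2 -1.800 -2.100
3 1 3.740 -1.770
4 1 0.838 2.451
5 1 0.601 1.119
6 1 1.252 0.674
7 1 1.104 1.074
8 1 1.018 1.043
9 1 1.074 0.972
10 1 1.074 1.000
11 1 1.063 1.006
12 1 1.066 0.998
13 1 1.068 0.999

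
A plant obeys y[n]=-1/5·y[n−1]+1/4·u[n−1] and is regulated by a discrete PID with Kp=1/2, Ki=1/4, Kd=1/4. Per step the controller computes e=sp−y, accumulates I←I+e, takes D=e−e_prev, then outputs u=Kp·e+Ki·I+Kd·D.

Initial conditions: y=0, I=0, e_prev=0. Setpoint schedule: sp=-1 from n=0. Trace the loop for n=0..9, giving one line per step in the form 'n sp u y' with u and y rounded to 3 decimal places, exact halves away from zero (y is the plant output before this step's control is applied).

0 -1 -1.000 0.000
1 -1 -0.750 -0.250
2 -1 -1.113 -0.138
3 -1 -1.187 -0.251
4 -1 -1.407 -0.247
5 -1 -1.538 -0.302
6 -1 -1.705 -0.324
7 -1 -1.842 -0.361
8 -1 -1.984 -0.388
9 -1 -2.114 -0.418

(exact arithmetic carried between steps; '≈' marks a value shown rounded to 6 d.p. or computed from one; I and e_prev carry over from the previous line; the table rounds u and y to 3 d.p., halves away from zero)
n=0: y=0, sp=-1, e=sp−y=-1; I=-1, D=e−e_prev=-1; u=1/2·(-1)+1/4·(-1)+1/4·(-1)=-1; next y=-1/5·0+1/4·(-1)=-0.25
n=1: y=-0.25, sp=-1, e=sp−y=-0.75; I=-1.75, D=e−e_prev=0.25; u=1/2·(-0.75)+1/4·(-1.75)+1/4·0.25=-0.75; next y=-1/5·(-0.25)+1/4·(-0.75)=-0.1375
n=2: y=-0.1375, sp=-1, e=sp−y=-0.8625; I=-2.6125, D=e−e_prev=-0.1125; u=1/2·(-0.8625)+1/4·(-2.6125)+1/4·(-0.1125)=-1.1125; next y=-1/5·(-0.1375)+1/4·(-1.1125)=-0.250625
n=3: y=-0.250625, sp=-1, e=sp−y=-0.749375; I=-3.361875, D=e−e_prev=0.113125; u=1/2·(-0.749375)+1/4·(-3.361875)+1/4·0.113125=-1.186875; next y=-1/5·(-0.250625)+1/4·(-1.186875)≈-0.246594
n=4: y≈-0.246594, sp=-1, e=sp−y≈-0.753406; I≈-4.115281, D=e−e_prev≈-0.004031; u=1/2·(-0.753406)+1/4·(-4.115281)+1/4·(-0.004031)≈-1.406531; next y=-1/5·(-0.246594)+1/4·(-1.406531)≈-0.302314
n=5: y≈-0.302314, sp=-1, e=sp−y≈-0.697686; I≈-4.812967, D=e−e_prev≈0.055720; u=1/2·(-0.697686)+1/4·(-4.812967)+1/4·0.055720≈-1.538155; next y=-1/5·(-0.302314)+1/4·(-1.538155)≈-0.324076
n=6: y≈-0.324076, sp=-1, e=sp−y≈-0.675924; I≈-5.488891, D=e−e_prev≈0.021762; u=1/2·(-0.675924)+1/4·(-5.488891)+1/4·0.021762≈-1.704744; next y=-1/5·(-0.324076)+1/4·(-1.704744)≈-0.361371
n=7: y≈-0.361371, sp=-1, e=sp−y≈-0.638629; I≈-6.127520, D=e−e_prev≈0.037295; u=1/2·(-0.638629)+1/4·(-6.127520)+1/4·0.037295≈-1.841871; next y=-1/5·(-0.361371)+1/4·(-1.841871)≈-0.388194
n=8: y≈-0.388194, sp=-1, e=sp−y≈-0.611806; I≈-6.739327, D=e−e_prev≈0.026823; u=1/2·(-0.611806)+1/4·(-6.739327)+1/4·0.026823≈-1.984029; next y=-1/5·(-0.388194)+1/4·(-1.984029)≈-0.418369
n=9: y≈-0.418369, sp=-1, e=sp−y≈-0.581631; I≈-7.320958, D=e−e_prev≈0.030175; u=1/2·(-0.581631)+1/4·(-7.320958)+1/4·0.030175≈-2.113511; next y=-1/5·(-0.418369)+1/4·(-2.113511)≈-0.444704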